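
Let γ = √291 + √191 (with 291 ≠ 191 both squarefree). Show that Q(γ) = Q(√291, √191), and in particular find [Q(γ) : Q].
[Q(γ) : Q] = 4 (equivalently, Q(γ) = Q(√291, √191))

Obviously Q(γ) ⊆ Q(√291, √191), and [Q(√291, √191):Q] = 4 (since 291, 191 are distinct squarefree integers > 1 with 55581 not a perfect square). To show equality we compute the minimal polynomial of γ. From γ = √291 + √191: γ^2 = 291 + 2√(55581) + 191 = 482 + 2√(55581), so γ^2 - 482 = 2√(55581); squaring, (γ^2 - 482)^2 = 4·55581, i.e. γ^4 - 964γ^2 + 232324 - 222324 = 0, i.e. γ^4 - 964γ^2 + 10000 = 0. So γ is a root of x^4 - 964x^2 + 10000. This polynomial is irreducible over Q: it has no rational root (each ±√291 ± √191 is irrational), and any factorization into two quadratics over Q would force √(55581) ∈ Q (pairing opposite roots) or √291, √191 ∈ Q (other pairings), all impossible. Hence [Q(γ):Q] = 4 = [Q(√291, √191):Q], so Q(γ) = Q(√291, √191).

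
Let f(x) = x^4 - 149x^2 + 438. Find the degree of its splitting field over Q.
[K : Q] = 4

Solving the quadratic in x^2: x^2 = (149 ± √(149^2 - 4·438))/2 = (149 ± √20449)/2 = (149 ± 143)/2, giving x^2 = 146 or x^2 = 3. So f(x) = (x^2 - 146)(x^2 - 3) and the roots of f are ±√146, ±√3. Hence the splitting field is K = Q(√146, √3). Since 146 and 3 are distinct squarefree integers > 1, their product 438 is not a perfect square, so √3 ∉ Q(√146). By the tower law [K:Q] = [Q(√146,√3):Q(√146)] · [Q(√146):Q] = 2 · 2 = 4.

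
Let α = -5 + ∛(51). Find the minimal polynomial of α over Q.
m_α(x) = x^3 + 15x^2 + 75x + 74

Set β = α + 5 = ∛(51), so β^3 = 51. Then (α + 5)^3 - 51 = 0, i.e. α is a root of g(x) = (x + 5)^3 - 51 = x^3 + 15x^2 + 75x + 74. Since g(x) = h(x + 5) where h(x) = x^3 - 51, and h is irreducible over Q (because 51 is not a perfect cube, so h has no rational root, and a monic cubic with no rational root is irreducible), g is also irreducible (irreducibility is preserved under the substitution x → x + 5). Hence m_α(x) = x^3 + 15x^2 + 75x + 74.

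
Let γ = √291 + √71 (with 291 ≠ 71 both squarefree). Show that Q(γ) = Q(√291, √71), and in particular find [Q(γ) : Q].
[Q(γ) : Q] = 4 (equivalently, Q(γ) = Q(√291, √71))

Obviously Q(γ) ⊆ Q(√291, √71), and [Q(√291, √71):Q] = 4 (since 291, 71 are distinct squarefree integers > 1 with 20661 not a perfect square). To show equality we compute the minimal polynomial of γ. From γ = √291 + √71: γ^2 = 291 + 2√(20661) + 71 = 362 + 2√(20661), so γ^2 - 362 = 2√(20661); squaring, (γ^2 - 362)^2 = 4·20661, i.e. γ^4 - 724γ^2 + 131044 - 82644 = 0, i.e. γ^4 - 724γ^2 + 48400 = 0. So γ is a root of x^4 - 724x^2 + 48400. This polynomial is irreducible over Q: it has no rational root (each ±√291 ± √71 is irrational), and any factorization into two quadratics over Q would force √(20661) ∈ Q (pairing opposite roots) or √291, √71 ∈ Q (other pairings), all impossible. Hence [Q(γ):Q] = 4 = [Q(√291, √71):Q], so Q(γ) = Q(√291, √71).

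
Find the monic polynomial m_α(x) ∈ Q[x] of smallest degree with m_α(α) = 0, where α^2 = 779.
m_α(x) = x^2 - 779

α satisfies α^2 - 779 = 0, so x^2 - 779 annihilates α. Since d = 779 is squarefree and ≠ 1, it is not a perfect square in Q, so x^2 - 779 has no rational root and is therefore irreducible over Q (a degree-2 polynomial over a field is irreducible iff it has no root). Hence m_α(x) = x^2 - 779.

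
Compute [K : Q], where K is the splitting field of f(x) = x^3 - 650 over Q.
[K : Q] = 6

The roots of x^3 - 650 are ∛650, ω∛650, ω^2∛650 where ω = e^(2πi/3) is a primitive cube root of unity, so K = Q(∛650, ω). Now [Q(∛650):Q] = 3 (since 650 is not a perfect cube, x^3 - 650 is irreducible) and [Q(ω):Q] = 2. Both 2 and 3 divide [K:Q], and [K:Q] ≤ 3·2 = 6, so [K:Q] = 6. (Equivalently: Q(∛650) ⊂ R but ω ∉ R, so [K : Q(∛650)] = 2.)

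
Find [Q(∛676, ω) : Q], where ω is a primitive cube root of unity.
[Q(∛676, ω) : Q] = 6

[Q(∛676):Q] = 3 (min poly x^3 - 676, irreducible since 676 is not a perfect cube). [Q(ω):Q] = 2 (min poly x^2 + x + 1). Since Q(∛676) ⊂ R and ω ∉ R, we have ω ∉ Q(∛676), so x^2 + x + 1 remains irreducible over Q(∛676) and [Q(∛676, ω) : Q(∛676)] = 2. By the tower law, [Q(∛676, ω) : Q] = 3 · 2 = 6. (In fact Q(∛676, ω) is the splitting field of x^3 - 676 over Q.)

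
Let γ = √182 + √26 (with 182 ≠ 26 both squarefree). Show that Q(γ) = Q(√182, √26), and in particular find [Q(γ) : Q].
[Q(γ) : Q] = 4 (equivalently, Q(γ) = Q(√182, √26))

Obviously Q(γ) ⊆ Q(√182, √26), and [Q(√182, √26):Q] = 4 (since 182, 26 are distinct squarefree integers > 1 with 4732 not a perfect square). To show equality we compute the minimal polynomial of γ. From γ = √182 + √26: γ^2 = 182 + 2√(4732) + 26 = 208 + 2√(4732), so γ^2 - 208 = 2√(4732); squaring, (γ^2 - 208)^2 = 4·4732, i.e. γ^4 - 416γ^2 + 43264 - 18928 = 0, i.e. γ^4 - 416γ^2 + 24336 = 0. So γ is a root of x^4 - 416x^2 + 24336. This polynomial is irreducible over Q: it has no rational root (each ±√182 ± √26 is irrational), and any factorization into two quadratics over Q would force √(4732) ∈ Q (pairing opposite roots) or √182, √26 ∈ Q (other pairings), all impossible. Hence [Q(γ):Q] = 4 = [Q(√182, √26):Q], so Q(γ) = Q(√182, √26).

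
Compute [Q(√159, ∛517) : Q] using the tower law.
[Q(√159, ∛517) : Q] = 6

Let L = Q(√159, ∛517). Since Q(√159) ⊂ L and [Q(√159):Q] = 2, the tower law gives 2 | [L:Q]. Likewise Q(∛517) ⊂ L with [Q(∛517):Q] = 3 (because 517 is not a perfect cube), so 3 | [L:Q]. As gcd(2,3) = 1, [L:Q] is divisible by 6. Conversely L is generated over Q by √159 and ∛517, so [L:Q] ≤ 2·3 = 6. Therefore [Q(√159, ∛517) : Q] = 6.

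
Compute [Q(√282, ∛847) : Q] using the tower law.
[Q(√282, ∛847) : Q] = 6

Let L = Q(√282, ∛847). Since Q(√282) ⊂ L and [Q(√282):Q] = 2, the tower law gives 2 | [L:Q]. Likewise Q(∛847) ⊂ L with [Q(∛847):Q] = 3 (because 847 is not a perfect cube), so 3 | [L:Q]. As gcd(2,3) = 1, [L:Q] is divisible by 6. Conversely L is generated over Q by √282 and ∛847, so [L:Q] ≤ 2·3 = 6. Therefore [Q(√282, ∛847) : Q] = 6.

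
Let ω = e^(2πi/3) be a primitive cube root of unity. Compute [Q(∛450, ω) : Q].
[Q(∛450, ω) : Q] = 6

[Q(∛450):Q] = 3 (min poly x^3 - 450, irreducible since 450 is not a perfect cube). [Q(ω):Q] = 2 (min poly x^2 + x + 1). Since Q(∛450) ⊂ R and ω ∉ R, we have ω ∉ Q(∛450), so x^2 + x + 1 remains irreducible over Q(∛450) and [Q(∛450, ω) : Q(∛450)] = 2. By the tower law, [Q(∛450, ω) : Q] = 3 · 2 = 6. (In fact Q(∛450, ω) is the splitting field of x^3 - 450 over Q.)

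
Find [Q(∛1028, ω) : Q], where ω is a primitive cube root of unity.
[Q(∛1028, ω) : Q] = 6

[Q(∛1028):Q] = 3 (min poly x^3 - 1028, irreducible since 1028 is not a perfect cube). [Q(ω):Q] = 2 (min poly x^2 + x + 1). Since Q(∛1028) ⊂ R and ω ∉ R, we have ω ∉ Q(∛1028), so x^2 + x + 1 remains irreducible over Q(∛1028) and [Q(∛1028, ω) : Q(∛1028)] = 2. By the tower law, [Q(∛1028, ω) : Q] = 3 · 2 = 6. (In fact Q(∛1028, ω) is the splitting field of x^3 - 1028 over Q.)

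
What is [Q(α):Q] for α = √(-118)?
[Q(α):Q] = 2

[Q(α):Q] equals the degree of the minimal polynomial of α. Here α^2 = -118 and x^2 + 118 is irreducible (d = -118 is squarefree, ≠ 1, hence not a square), so deg(m_α) = 2. Thus [Q(α):Q] = 2.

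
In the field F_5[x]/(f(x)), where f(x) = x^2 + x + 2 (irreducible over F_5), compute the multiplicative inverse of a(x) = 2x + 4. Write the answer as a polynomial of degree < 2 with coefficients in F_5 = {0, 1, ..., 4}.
a(x)^(-1) ≡ 3x + 2 (mod f(x))

Since f is irreducible over F_5, F_5[x]/(f) is a field and a(x) ≠ 0 has an inverse. Apply the extended Euclidean algorithm to f(x) and a(x) in F_5[x]: f(x) = (3x + 2)·a(x) + (4). The last nonzero remainder is the constant 4 = gcd(f, a) in F_5. Back-substituting through the division chain expresses 4 = s(x)·a(x) + t(x)·f(x) with s(x) ≡ 2x + 3 (mod f), so (2x + 3)·a(x) ≡ 4 (mod f). Multiplying by 4^(-1) ≡ 4 in F_5 gives a(x)^(-1) ≡ 4·(2x + 3) ≡ 3x + 2 (mod f). Check: (2x + 4)·(3x + 2) = x^2 + x + 3 ≡ 1 (mod x^2 + x + 2).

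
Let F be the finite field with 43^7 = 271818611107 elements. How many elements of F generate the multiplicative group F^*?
There are φ(271818611106) = 77648669280 primitive elements

F_q^* is cyclic of order q - 1 = 271818611106. A cyclic group of order m has exactly φ(m) generators. Here m = 271818611106 = 2 · 3 · 7^2 · 5839 · 158341, so the number of primitive elements is φ(271818611106) = 77648669280.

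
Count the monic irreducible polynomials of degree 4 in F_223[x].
There are 618230928 monic irreducible polynomials of degree 4 over F_223

Each element of F_{223^4} that lies in no proper subfield is a root of exactly one monic irreducible of degree 4 over F_223, and each such polynomial has 4 distinct roots in F_{223^4}. By Möbius inversion the count is N_223(4) = (1/4) Σ_{d|4} μ(4/d) · 223^d = (1/4)(μ(4)·223^1 + μ(2)·223^2 + μ(1)·223^4) = 2472923712/4 = 618230928.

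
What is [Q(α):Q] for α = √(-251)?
[Q(α):Q] = 2

[Q(α):Q] equals the degree of the minimal polynomial of α. Here α^2 = -251 and x^2 + 251 is irreducible (d = -251 is squarefree, ≠ 1, hence not a square), so deg(m_α) = 2. Thus [Q(α):Q] = 2.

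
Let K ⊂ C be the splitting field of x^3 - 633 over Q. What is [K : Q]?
[K : Q] = 6

The roots of x^3 - 633 are ∛633, ω∛633, ω^2∛633 where ω = e^(2πi/3) is a primitive cube root of unity, so K = Q(∛633, ω). Now [Q(∛633):Q] = 3 (since 633 is not a perfect cube, x^3 - 633 is irreducible) and [Q(ω):Q] = 2. Both 2 and 3 divide [K:Q], and [K:Q] ≤ 3·2 = 6, so [K:Q] = 6. (Equivalently: Q(∛633) ⊂ R but ω ∉ R, so [K : Q(∛633)] = 2.)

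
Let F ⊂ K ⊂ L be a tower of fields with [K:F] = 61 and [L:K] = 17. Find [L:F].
[L:F] = 1037

The tower law says that for any tower of field extensions F ⊂ K ⊂ L with finite degrees, [L:F] = [L:K] · [K:F]. Here this gives [L:F] = 17 · 61 = 1037.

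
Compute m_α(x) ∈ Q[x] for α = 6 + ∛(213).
m_α(x) = x^3 - 18x^2 + 108x - 429

Set β = α - 6 = ∛(213), so β^3 = 213. Then (α - 6)^3 - 213 = 0, i.e. α is a root of g(x) = (x - 6)^3 - 213 = x^3 - 18x^2 + 108x - 429. Since g(x) = h(x - 6) where h(x) = x^3 - 213, and h is irreducible over Q (because 213 is not a perfect cube, so h has no rational root, and a monic cubic with no rational root is irreducible), g is also irreducible (irreducibility is preserved under the substitution x → x - 6). Hence m_α(x) = x^3 - 18x^2 + 108x - 429.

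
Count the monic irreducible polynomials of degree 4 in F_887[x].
There are 154751168148 monic irreducible polynomials of degree 4 over F_887

Each element of F_{887^4} that lies in no proper subfield is a root of exactly one monic irreducible of degree 4 over F_887, and each such polynomial has 4 distinct roots in F_{887^4}. By Möbius inversion the count is N_887(4) = (1/4) Σ_{d|4} μ(4/d) · 887^d = (1/4)(μ(4)·887^1 + μ(2)·887^2 + μ(1)·887^4) = 619004672592/4 = 154751168148.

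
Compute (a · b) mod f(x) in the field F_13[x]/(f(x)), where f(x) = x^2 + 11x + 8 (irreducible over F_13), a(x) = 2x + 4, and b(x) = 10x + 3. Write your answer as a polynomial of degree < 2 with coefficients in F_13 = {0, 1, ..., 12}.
a · b ≡ 8x + 8 (mod f(x))

Multiply in F_13[x]: a(x)·b(x) = (2x + 4)·(10x + 3) = 7x^2 + 7x + 12. This has degree ≥ 2, so divide by f(x) over F_13: 7x^2 + 7x + 12 = (7)·(x^2 + 11x + 8) + (8x + 8). Hence a·b ≡ 8x + 8 (mod f). (F_13[x]/(f) is a field with 13^2 = 169 elements since f is irreducible of degree 2.)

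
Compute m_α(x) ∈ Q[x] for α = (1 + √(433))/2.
m_α(x) = x^2 - x - 108

From 2α - 1 = √(433), squaring gives (2α - 1)^2 = 433, i.e. 4α^2 - 4α + 1 = 433, so α^2 - α + (1 - 433)/4 = 0. Since 433 ≡ 1 (mod 4), (1 - 433)/4 = -108 ∈ Z. The polynomial x^2 - x - 108 has discriminant 1 - 4·(-108) = 433, which is not a perfect square in Q (d = 433 is squarefree and ≠ 1), so x^2 - x - 108 is irreducible over Q. It is the minimal polynomial of α.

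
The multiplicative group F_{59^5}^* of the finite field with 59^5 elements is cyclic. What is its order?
|F_{59^5}^*| = 714924298

F_{59^5} has 59^5 = 714924299 elements; its multiplicative group consists of all nonzero elements, so |F_{59^5}^*| = 714924299 - 1 = 714924298. (It is cyclic since any finite subgroup of the multiplicative group of a field is cyclic.)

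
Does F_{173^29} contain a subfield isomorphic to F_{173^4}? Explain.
No: F_{173^4} is not a subfield of F_{173^29}

F_{p^m} embeds in F_{p^n} iff m | n. Here 4 ∤ 29 (since 29 = 7·4 + 1 with remainder 1 ≠ 0), so F_{173^4} is not a subfield of F_{173^29}. Equivalently: if it were, the tower law would give 4 = [F_{173^4}:F_173] dividing [F_{173^29}:F_173] = 29, contradiction.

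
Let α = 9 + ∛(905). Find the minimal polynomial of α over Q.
m_α(x) = x^3 - 27x^2 + 243x - 1634

Set β = α - 9 = ∛(905), so β^3 = 905. Then (α - 9)^3 - 905 = 0, i.e. α is a root of g(x) = (x - 9)^3 - 905 = x^3 - 27x^2 + 243x - 1634. Since g(x) = h(x - 9) where h(x) = x^3 - 905, and h is irreducible over Q (because 905 is not a perfect cube, so h has no rational root, and a monic cubic with no rational root is irreducible), g is also irreducible (irreducibility is preserved under the substitution x → x - 9). Hence m_α(x) = x^3 - 27x^2 + 243x - 1634.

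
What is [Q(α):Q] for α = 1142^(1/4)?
[Q(α):Q] = 4

α is a root of x^4 - 1142. By Eisenstein's criterion at the prime p = 2 (which divides the constant term 1142 but p^2 = 4 does not, since 1142 is squarefree), x^4 - 1142 is irreducible over Q. Hence [Q(α):Q] = 4.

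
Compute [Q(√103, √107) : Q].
[Q(√103, √107) : Q] = 4

[Q(√103):Q] = 2 (min poly x^2 - 103, irreducible since 103 is squarefree > 1). For the top step, suppose √107 ∈ Q(√103), say √107 = c + d√103 with c, d ∈ Q. Squaring: 107 = c^2 + 103d^2 + 2cd√103. Since √103 ∉ Q this forces 2cd = 0. If d = 0 then √107 = c ∈ Q, contradicting 107 squarefree > 1. If c = 0 then 107 = 103d^2, so 103·107 = (103d)^2 is a perfect square in Q — but 103·107 = 11021 is not a perfect square (since 103 and 107 are distinct squarefree integers). Contradiction. Hence √107 ∉ Q(√103), so x^2 - 107 stays irreducible over Q(√103) and [Q(√103, √107) : Q(√103)] = 2. By the tower law, [Q(√103, √107) : Q] = 2 · 2 = 4.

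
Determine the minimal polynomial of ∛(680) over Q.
m_α(x) = x^3 - 680

α satisfies α^3 = 680, so x^3 - 680 annihilates α. By the rational root test, a rational root p/q (in lowest terms) of x^3 - 680 would satisfy p^3 = 680 q^3, forcing q = 1 and p^3 = 680; but 680 is not a perfect cube, contradiction. A monic cubic over Q with no rational root is irreducible (any nontrivial factorization would include a linear factor). Hence x^3 - 680 is the minimal polynomial of α, and in particular [Q(α):Q] = 3.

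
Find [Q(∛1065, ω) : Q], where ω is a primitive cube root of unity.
[Q(∛1065, ω) : Q] = 6

[Q(∛1065):Q] = 3 (min poly x^3 - 1065, irreducible since 1065 is not a perfect cube). [Q(ω):Q] = 2 (min poly x^2 + x + 1). Since Q(∛1065) ⊂ R and ω ∉ R, we have ω ∉ Q(∛1065), so x^2 + x + 1 remains irreducible over Q(∛1065) and [Q(∛1065, ω) : Q(∛1065)] = 2. By the tower law, [Q(∛1065, ω) : Q] = 3 · 2 = 6. (In fact Q(∛1065, ω) is the splitting field of x^3 - 1065 over Q.)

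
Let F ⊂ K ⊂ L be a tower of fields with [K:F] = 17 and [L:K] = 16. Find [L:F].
[L:F] = 272

The tower law says that for any tower of field extensions F ⊂ K ⊂ L with finite degrees, [L:F] = [L:K] · [K:F]. Here this gives [L:F] = 16 · 17 = 272.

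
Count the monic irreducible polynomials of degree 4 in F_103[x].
There are 28135068 monic irreducible polynomials of degree 4 over F_103

Each element of F_{103^4} that lies in no proper subfield is a root of exactly one monic irreducible of degree 4 over F_103, and each such polynomial has 4 distinct roots in F_{103^4}. By Möbius inversion the count is N_103(4) = (1/4) Σ_{d|4} μ(4/d) · 103^d = (1/4)(μ(4)·103^1 + μ(2)·103^2 + μ(1)·103^4) = 112540272/4 = 28135068.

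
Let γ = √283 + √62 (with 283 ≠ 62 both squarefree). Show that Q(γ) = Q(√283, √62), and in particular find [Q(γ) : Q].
[Q(γ) : Q] = 4 (equivalently, Q(γ) = Q(√283, √62))

Obviously Q(γ) ⊆ Q(√283, √62), and [Q(√283, √62):Q] = 4 (since 283, 62 are distinct squarefree integers > 1 with 17546 not a perfect square). To show equality we compute the minimal polynomial of γ. From γ = √283 + √62: γ^2 = 283 + 2√(17546) + 62 = 345 + 2√(17546), so γ^2 - 345 = 2√(17546); squaring, (γ^2 - 345)^2 = 4·17546, i.e. γ^4 - 690γ^2 + 119025 - 70184 = 0, i.e. γ^4 - 690γ^2 + 48841 = 0. So γ is a root of x^4 - 690x^2 + 48841. This polynomial is irreducible over Q: it has no rational root (each ±√283 ± √62 is irrational), and any factorization into two quadratics over Q would force √(17546) ∈ Q (pairing opposite roots) or √283, √62 ∈ Q (other pairings), all impossible. Hence [Q(γ):Q] = 4 = [Q(√283, √62):Q], so Q(γ) = Q(√283, √62).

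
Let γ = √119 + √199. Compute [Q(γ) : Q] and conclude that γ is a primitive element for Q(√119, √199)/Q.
[Q(γ) : Q] = 4 (equivalently, Q(γ) = Q(√119, √199))

Obviously Q(γ) ⊆ Q(√119, √199), and [Q(√119, √199):Q] = 4 (since 119, 199 are distinct squarefree integers > 1 with 23681 not a perfect square). To show equality we compute the minimal polynomial of γ. From γ = √119 + √199: γ^2 = 119 + 2√(23681) + 199 = 318 + 2√(23681), so γ^2 - 318 = 2√(23681); squaring, (γ^2 - 318)^2 = 4·23681, i.e. γ^4 - 636γ^2 + 101124 - 94724 = 0, i.e. γ^4 - 636γ^2 + 6400 = 0. So γ is a root of x^4 - 636x^2 + 6400. This polynomial is irreducible over Q: it has no rational root (each ±√119 ± √199 is irrational), and any factorization into two quadratics over Q would force √(23681) ∈ Q (pairing opposite roots) or √119, √199 ∈ Q (other pairings), all impossible. Hence [Q(γ):Q] = 4 = [Q(√119, √199):Q], so Q(γ) = Q(√119, √199).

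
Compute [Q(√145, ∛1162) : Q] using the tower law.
[Q(√145, ∛1162) : Q] = 6

Let L = Q(√145, ∛1162). Since Q(√145) ⊂ L and [Q(√145):Q] = 2, the tower law gives 2 | [L:Q]. Likewise Q(∛1162) ⊂ L with [Q(∛1162):Q] = 3 (because 1162 is not a perfect cube), so 3 | [L:Q]. As gcd(2,3) = 1, [L:Q] is divisible by 6. Conversely L is generated over Q by √145 and ∛1162, so [L:Q] ≤ 2·3 = 6. Therefore [Q(√145, ∛1162) : Q] = 6.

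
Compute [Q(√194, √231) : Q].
[Q(√194, √231) : Q] = 4

[Q(√194):Q] = 2 (min poly x^2 - 194, irreducible since 194 is squarefree > 1). For the top step, suppose √231 ∈ Q(√194), say √231 = c + d√194 with c, d ∈ Q. Squaring: 231 = c^2 + 194d^2 + 2cd√194. Since √194 ∉ Q this forces 2cd = 0. If d = 0 then √231 = c ∈ Q, contradicting 231 squarefree > 1. If c = 0 then 231 = 194d^2, so 194·231 = (194d)^2 is a perfect square in Q — but 194·231 = 44814 is not a perfect square (since 194 and 231 are distinct squarefree integers). Contradiction. Hence √231 ∉ Q(√194), so x^2 - 231 stays irreducible over Q(√194) and [Q(√194, √231) : Q(√194)] = 2. By the tower law, [Q(√194, √231) : Q] = 2 · 2 = 4.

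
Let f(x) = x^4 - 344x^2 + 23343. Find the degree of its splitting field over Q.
[K : Q] = 4

Solving the quadratic in x^2: x^2 = (344 ± √(344^2 - 4·23343))/2 = (344 ± √24964)/2 = (344 ± 158)/2, giving x^2 = 251 or x^2 = 93. So f(x) = (x^2 - 251)(x^2 - 93) and the roots of f are ±√251, ±√93. Hence the splitting field is K = Q(√251, √93). Since 251 and 93 are distinct squarefree integers > 1, their product 23343 is not a perfect square, so √93 ∉ Q(√251). By the tower law [K:Q] = [Q(√251,√93):Q(√251)] · [Q(√251):Q] = 2 · 2 = 4.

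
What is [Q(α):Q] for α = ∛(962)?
[Q(α):Q] = 3

The minimal polynomial of α is x^3 - 962, irreducible over Q since 962 is not a perfect cube (so x^3 - 962 has no rational root). Hence [Q(α):Q] = deg(m_α) = 3.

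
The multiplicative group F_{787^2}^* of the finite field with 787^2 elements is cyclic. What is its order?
|F_{787^2}^*| = 619368

F_{787^2} has 787^2 = 619369 elements; its multiplicative group consists of all nonzero elements, so |F_{787^2}^*| = 619369 - 1 = 619368. (It is cyclic since any finite subgroup of the multiplicative group of a field is cyclic.)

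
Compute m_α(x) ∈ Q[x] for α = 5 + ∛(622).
m_α(x) = x^3 - 15x^2 + 75x - 747

Set β = α - 5 = ∛(622), so β^3 = 622. Then (α - 5)^3 - 622 = 0, i.e. α is a root of g(x) = (x - 5)^3 - 622 = x^3 - 15x^2 + 75x - 747. Since g(x) = h(x - 5) where h(x) = x^3 - 622, and h is irreducible over Q (because 622 is not a perfect cube, so h has no rational root, and a monic cubic with no rational root is irreducible), g is also irreducible (irreducibility is preserved under the substitution x → x - 5). Hence m_α(x) = x^3 - 15x^2 + 75x - 747.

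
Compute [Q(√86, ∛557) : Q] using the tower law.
[Q(√86, ∛557) : Q] = 6

Let L = Q(√86, ∛557). Since Q(√86) ⊂ L and [Q(√86):Q] = 2, the tower law gives 2 | [L:Q]. Likewise Q(∛557) ⊂ L with [Q(∛557):Q] = 3 (because 557 is not a perfect cube), so 3 | [L:Q]. As gcd(2,3) = 1, [L:Q] is divisible by 6. Conversely L is generated over Q by √86 and ∛557, so [L:Q] ≤ 2·3 = 6. Therefore [Q(√86, ∛557) : Q] = 6.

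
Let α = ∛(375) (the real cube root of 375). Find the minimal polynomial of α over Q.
m_α(x) = x^3 - 375

α satisfies α^3 = 375, so x^3 - 375 annihilates α. By the rational root test, a rational root p/q (in lowest terms) of x^3 - 375 would satisfy p^3 = 375 q^3, forcing q = 1 and p^3 = 375; but 375 is not a perfect cube, contradiction. A monic cubic over Q with no rational root is irreducible (any nontrivial factorization would include a linear factor). Hence x^3 - 375 is the minimal polynomial of α, and in particular [Q(α):Q] = 3.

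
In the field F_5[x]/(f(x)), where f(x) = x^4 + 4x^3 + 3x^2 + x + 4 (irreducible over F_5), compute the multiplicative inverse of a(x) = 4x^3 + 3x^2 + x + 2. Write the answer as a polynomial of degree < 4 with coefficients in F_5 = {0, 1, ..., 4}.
a(x)^(-1) ≡ 2x + 4 (mod f(x))

Since f is irreducible over F_5, F_5[x]/(f) is a field and a(x) ≠ 0 has an inverse. Apply the extended Euclidean algorithm to f(x) and a(x) in F_5[x]: f(x) = (4x + 3)·a(x) + (3). The last nonzero remainder is the constant 3 = gcd(f, a) in F_5. Back-substituting through the division chain expresses 3 = s(x)·a(x) + t(x)·f(x) with s(x) ≡ x + 2 (mod f), so (x + 2)·a(x) ≡ 3 (mod f). Multiplying by 3^(-1) ≡ 2 in F_5 gives a(x)^(-1) ≡ 2·(x + 2) ≡ 2x + 4 (mod f). Check: (4x^3 + 3x^2 + x + 2)·(2x + 4) = 3x^4 + 2x^3 + 4x^2 + 3x + 3 ≡ 1 (mod x^4 + 4x^3 + 3x^2 + x + 4).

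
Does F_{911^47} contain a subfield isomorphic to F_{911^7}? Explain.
No: F_{911^7} is not a subfield of F_{911^47}

F_{p^m} embeds in F_{p^n} iff m | n. Here 7 ∤ 47 (since 47 = 6·7 + 5 with remainder 5 ≠ 0), so F_{911^7} is not a subfield of F_{911^47}. Equivalently: if it were, the tower law would give 7 = [F_{911^7}:F_911] dividing [F_{911^47}:F_911] = 47, contradiction.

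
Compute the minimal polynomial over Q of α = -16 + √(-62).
m_α(x) = x^2 + 32x + 318

From α + 16 = √(-62), squaring gives (α + 16)^2 = -62, i.e. α^2 + 32α + 256 = -62, so α^2 + 32α + 318 = 0. The discriminant of x^2 + 32x + 318 is (32)^2 - 4·(318) = 1024 - 1272 = -248, and 4·(-62) is not a perfect square in Q since -62 is squarefree and ≠ 1. Hence x^2 + 32x + 318 is irreducible over Q and is the minimal polynomial of α.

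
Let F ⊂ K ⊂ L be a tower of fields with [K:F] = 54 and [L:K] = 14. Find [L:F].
[L:F] = 756

The tower law says that for any tower of field extensions F ⊂ K ⊂ L with finite degrees, [L:F] = [L:K] · [K:F]. Here this gives [L:F] = 14 · 54 = 756.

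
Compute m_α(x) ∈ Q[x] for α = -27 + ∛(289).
m_α(x) = x^3 + 81x^2 + 2187x + 19394

Set β = α + 27 = ∛(289), so β^3 = 289. Then (α + 27)^3 - 289 = 0, i.e. α is a root of g(x) = (x + 27)^3 - 289 = x^3 + 81x^2 + 2187x + 19394. Since g(x) = h(x + 27) where h(x) = x^3 - 289, and h is irreducible over Q (because 289 is not a perfect cube, so h has no rational root, and a monic cubic with no rational root is irreducible), g is also irreducible (irreducibility is preserved under the substitution x → x + 27). Hence m_α(x) = x^3 + 81x^2 + 2187x + 19394.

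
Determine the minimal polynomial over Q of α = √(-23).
m_α(x) = x^2 + 23

α satisfies α^2 + 23 = 0, so x^2 + 23 annihilates α. Since d = -23 is squarefree and ≠ 1, it is not a perfect square in Q, so x^2 + 23 has no rational root and is therefore irreducible over Q (a degree-2 polynomial over a field is irreducible iff it has no root). Hence m_α(x) = x^2 + 23.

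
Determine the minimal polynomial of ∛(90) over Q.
m_α(x) = x^3 - 90

α satisfies α^3 = 90, so x^3 - 90 annihilates α. By the rational root test, a rational root p/q (in lowest terms) of x^3 - 90 would satisfy p^3 = 90 q^3, forcing q = 1 and p^3 = 90; but 90 is not a perfect cube, contradiction. A monic cubic over Q with no rational root is irreducible (any nontrivial factorization would include a linear factor). Hence x^3 - 90 is the minimal polynomial of α, and in particular [Q(α):Q] = 3.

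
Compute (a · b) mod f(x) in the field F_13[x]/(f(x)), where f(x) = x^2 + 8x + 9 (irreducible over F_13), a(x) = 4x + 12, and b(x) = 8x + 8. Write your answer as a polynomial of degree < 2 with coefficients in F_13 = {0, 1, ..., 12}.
a · b ≡ 2x + 3 (mod f(x))

Multiply in F_13[x]: a(x)·b(x) = (4x + 12)·(8x + 8) = 6x^2 + 11x + 5. This has degree ≥ 2, so divide by f(x) over F_13: 6x^2 + 11x + 5 = (6)·(x^2 + 8x + 9) + (2x + 3). Hence a·b ≡ 2x + 3 (mod f). (F_13[x]/(f) is a field with 13^2 = 169 elements since f is irreducible of degree 2.)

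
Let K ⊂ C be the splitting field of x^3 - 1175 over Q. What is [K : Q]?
[K : Q] = 6

The roots of x^3 - 1175 are ∛1175, ω∛1175, ω^2∛1175 where ω = e^(2πi/3) is a primitive cube root of unity, so K = Q(∛1175, ω). Now [Q(∛1175):Q] = 3 (since 1175 is not a perfect cube, x^3 - 1175 is irreducible) and [Q(ω):Q] = 2. Both 2 and 3 divide [K:Q], and [K:Q] ≤ 3·2 = 6, so [K:Q] = 6. (Equivalently: Q(∛1175) ⊂ R but ω ∉ R, so [K : Q(∛1175)] = 2.)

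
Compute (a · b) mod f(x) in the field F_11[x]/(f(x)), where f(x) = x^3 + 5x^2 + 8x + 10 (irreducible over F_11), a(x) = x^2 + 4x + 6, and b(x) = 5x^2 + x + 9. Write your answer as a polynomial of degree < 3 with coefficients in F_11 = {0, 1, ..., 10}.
a · b ≡ x^2 + 2x + 6 (mod f(x))

Multiply in F_11[x]: a(x)·b(x) = (x^2 + 4x + 6)·(5x^2 + x + 9) = 5x^4 + 10x^3 + 10x^2 + 9x + 10. This has degree ≥ 3, so divide by f(x) over F_11: 5x^4 + 10x^3 + 10x^2 + 9x + 10 = (5x + 7)·(x^3 + 5x^2 + 8x + 10) + (x^2 + 2x + 6). Hence a·b ≡ x^2 + 2x + 6 (mod f). (F_11[x]/(f) is a field with 11^3 = 1331 elements since f is irreducible of degree 3.)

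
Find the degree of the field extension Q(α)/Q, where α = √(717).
[Q(α):Q] = 2

[Q(α):Q] equals the degree of the minimal polynomial of α. Here α^2 = 717 and x^2 - 717 is irreducible (d = 717 is squarefree, ≠ 1, hence not a square), so deg(m_α) = 2. Thus [Q(α):Q] = 2.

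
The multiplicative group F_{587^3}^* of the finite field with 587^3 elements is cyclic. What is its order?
|F_{587^3}^*| = 202262002

F_{587^3} has 587^3 = 202262003 elements; its multiplicative group consists of all nonzero elements, so |F_{587^3}^*| = 202262003 - 1 = 202262002. (It is cyclic since any finite subgroup of the multiplicative group of a field is cyclic.)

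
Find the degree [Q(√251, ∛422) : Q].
[Q(√251, ∛422) : Q] = 6

Let L = Q(√251, ∛422). Since Q(√251) ⊂ L and [Q(√251):Q] = 2, the tower law gives 2 | [L:Q]. Likewise Q(∛422) ⊂ L with [Q(∛422):Q] = 3 (because 422 is not a perfect cube), so 3 | [L:Q]. As gcd(2,3) = 1, [L:Q] is divisible by 6. Conversely L is generated over Q by √251 and ∛422, so [L:Q] ≤ 2·3 = 6. Therefore [Q(√251, ∛422) : Q] = 6.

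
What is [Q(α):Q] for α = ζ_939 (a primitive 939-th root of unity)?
[Q(α):Q] = 624

The minimal polynomial of ζ_939 over Q is the 939-th cyclotomic polynomial Φ_939(x), which is irreducible over Q and has degree φ(939) = 624. Hence [Q(α):Q] = φ(939) = 624.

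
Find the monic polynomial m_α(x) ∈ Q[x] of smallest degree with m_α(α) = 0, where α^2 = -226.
m_α(x) = x^2 + 226

α satisfies α^2 + 226 = 0, so x^2 + 226 annihilates α. Since d = -226 is squarefree and ≠ 1, it is not a perfect square in Q, so x^2 + 226 has no rational root and is therefore irreducible over Q (a degree-2 polynomial over a field is irreducible iff it has no root). Hence m_α(x) = x^2 + 226.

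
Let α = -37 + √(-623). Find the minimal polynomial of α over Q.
m_α(x) = x^2 + 74x + 1992

From α + 37 = √(-623), squaring gives (α + 37)^2 = -623, i.e. α^2 + 74α + 1369 = -623, so α^2 + 74α + 1992 = 0. The discriminant of x^2 + 74x + 1992 is (74)^2 - 4·(1992) = 5476 - 7968 = -2492, and 4·(-623) is not a perfect square in Q since -623 is squarefree and ≠ 1. Hence x^2 + 74x + 1992 is irreducible over Q and is the minimal polynomial of α.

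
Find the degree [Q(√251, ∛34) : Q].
[Q(√251, ∛34) : Q] = 6

Let L = Q(√251, ∛34). Since Q(√251) ⊂ L and [Q(√251):Q] = 2, the tower law gives 2 | [L:Q]. Likewise Q(∛34) ⊂ L with [Q(∛34):Q] = 3 (because 34 is not a perfect cube), so 3 | [L:Q]. As gcd(2,3) = 1, [L:Q] is divisible by 6. Conversely L is generated over Q by √251 and ∛34, so [L:Q] ≤ 2·3 = 6. Therefore [Q(√251, ∛34) : Q] = 6.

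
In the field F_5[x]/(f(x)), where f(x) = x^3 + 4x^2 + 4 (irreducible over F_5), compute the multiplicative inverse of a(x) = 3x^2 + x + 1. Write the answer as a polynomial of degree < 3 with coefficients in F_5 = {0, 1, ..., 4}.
a(x)^(-1) ≡ 4x^2 + x + 2 (mod f(x))

Since f is irreducible over F_5, F_5[x]/(f) is a field and a(x) ≠ 0 has an inverse. Apply the extended Euclidean algorithm to f(x) and a(x) in F_5[x]: f(x) = (2x + 4)·a(x) + (4x);  a(x) = (2x + 4)·(4x) + (1). The last nonzero remainder is the constant 1 = gcd(f, a) in F_5. Back-substituting through the division chain expresses 1 = s(x)·a(x) + t(x)·f(x) with s(x) ≡ 4x^2 + x + 2 (mod f), so a(x)^(-1) ≡ s(x) = 4x^2 + x + 2 (mod f). Check: (3x^2 + x + 1)·(4x^2 + x + 2) = 2x^4 + 2x^3 + x^2 + 3x + 2 ≡ 1 (mod x^3 + 4x^2 + 4).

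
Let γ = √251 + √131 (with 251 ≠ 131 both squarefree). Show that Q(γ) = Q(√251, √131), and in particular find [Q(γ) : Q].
[Q(γ) : Q] = 4 (equivalently, Q(γ) = Q(√251, √131))

Obviously Q(γ) ⊆ Q(√251, √131), and [Q(√251, √131):Q] = 4 (since 251, 131 are distinct squarefree integers > 1 with 32881 not a perfect square). To show equality we compute the minimal polynomial of γ. From γ = √251 + √131: γ^2 = 251 + 2√(32881) + 131 = 382 + 2√(32881), so γ^2 - 382 = 2√(32881); squaring, (γ^2 - 382)^2 = 4·32881, i.e. γ^4 - 764γ^2 + 145924 - 131524 = 0, i.e. γ^4 - 764γ^2 + 14400 = 0. So γ is a root of x^4 - 764x^2 + 14400. This polynomial is irreducible over Q: it has no rational root (each ±√251 ± √131 is irrational), and any factorization into two quadratics over Q would force √(32881) ∈ Q (pairing opposite roots) or √251, √131 ∈ Q (other pairings), all impossible. Hence [Q(γ):Q] = 4 = [Q(√251, √131):Q], so Q(γ) = Q(√251, √131).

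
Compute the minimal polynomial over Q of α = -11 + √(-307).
m_α(x) = x^2 + 22x + 428

From α + 11 = √(-307), squaring gives (α + 11)^2 = -307, i.e. α^2 + 22α + 121 = -307, so α^2 + 22α + 428 = 0. The discriminant of x^2 + 22x + 428 is (22)^2 - 4·(428) = 484 - 1712 = -1228, and 4·(-307) is not a perfect square in Q since -307 is squarefree and ≠ 1. Hence x^2 + 22x + 428 is irreducible over Q and is the minimal polynomial of α.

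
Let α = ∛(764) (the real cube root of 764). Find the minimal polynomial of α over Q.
m_α(x) = x^3 - 764

α satisfies α^3 = 764, so x^3 - 764 annihilates α. By the rational root test, a rational root p/q (in lowest terms) of x^3 - 764 would satisfy p^3 = 764 q^3, forcing q = 1 and p^3 = 764; but 764 is not a perfect cube, contradiction. A monic cubic over Q with no rational root is irreducible (any nontrivial factorization would include a linear factor). Hence x^3 - 764 is the minimal polynomial of α, and in particular [Q(α):Q] = 3.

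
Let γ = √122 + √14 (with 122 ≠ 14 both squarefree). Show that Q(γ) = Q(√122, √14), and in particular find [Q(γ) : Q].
[Q(γ) : Q] = 4 (equivalently, Q(γ) = Q(√122, √14))

Obviously Q(γ) ⊆ Q(√122, √14), and [Q(√122, √14):Q] = 4 (since 122, 14 are distinct squarefree integers > 1 with 1708 not a perfect square). To show equality we compute the minimal polynomial of γ. From γ = √122 + √14: γ^2 = 122 + 2√(1708) + 14 = 136 + 2√(1708), so γ^2 - 136 = 2√(1708); squaring, (γ^2 - 136)^2 = 4·1708, i.e. γ^4 - 272γ^2 + 18496 - 6832 = 0, i.e. γ^4 - 272γ^2 + 11664 = 0. So γ is a root of x^4 - 272x^2 + 11664. This polynomial is irreducible over Q: it has no rational root (each ±√122 ± √14 is irrational), and any factorization into two quadratics over Q would force √(1708) ∈ Q (pairing opposite roots) or √122, √14 ∈ Q (other pairings), all impossible. Hence [Q(γ):Q] = 4 = [Q(√122, √14):Q], so Q(γ) = Q(√122, √14).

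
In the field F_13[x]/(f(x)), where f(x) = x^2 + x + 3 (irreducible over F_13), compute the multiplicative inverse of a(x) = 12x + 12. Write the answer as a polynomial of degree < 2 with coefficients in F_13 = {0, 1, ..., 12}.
a(x)^(-1) ≡ 9x (mod f(x))

Since f is irreducible over F_13, F_13[x]/(f) is a field and a(x) ≠ 0 has an inverse. Apply the extended Euclidean algorithm to f(x) and a(x) in F_13[x]: f(x) = (12x)·a(x) + (3). The last nonzero remainder is the constant 3 = gcd(f, a) in F_13. Back-substituting through the division chain expresses 3 = s(x)·a(x) + t(x)·f(x) with s(x) ≡ x (mod f), so (x)·a(x) ≡ 3 (mod f). Multiplying by 3^(-1) ≡ 9 in F_13 gives a(x)^(-1) ≡ 9·(x) ≡ 9x (mod f). Check: (12x + 12)·(9x) = 4x^2 + 4x ≡ 1 (mod x^2 + x + 3).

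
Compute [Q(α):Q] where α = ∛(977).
[Q(α):Q] = 3

The minimal polynomial of α is x^3 - 977, irreducible over Q since 977 is not a perfect cube (so x^3 - 977 has no rational root). Hence [Q(α):Q] = deg(m_α) = 3.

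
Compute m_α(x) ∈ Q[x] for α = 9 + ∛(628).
m_α(x) = x^3 - 27x^2 + 243x - 1357

Set β = α - 9 = ∛(628), so β^3 = 628. Then (α - 9)^3 - 628 = 0, i.e. α is a root of g(x) = (x - 9)^3 - 628 = x^3 - 27x^2 + 243x - 1357. Since g(x) = h(x - 9) where h(x) = x^3 - 628, and h is irreducible over Q (because 628 is not a perfect cube, so h has no rational root, and a monic cubic with no rational root is irreducible), g is also irreducible (irreducibility is preserved under the substitution x → x - 9). Hence m_α(x) = x^3 - 27x^2 + 243x - 1357.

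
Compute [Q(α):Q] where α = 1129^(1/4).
[Q(α):Q] = 4

α is a root of x^4 - 1129. By Eisenstein's criterion at the prime p = 1129 (which divides the constant term 1129 but p^2 = 1274641 does not, since 1129 is squarefree), x^4 - 1129 is irreducible over Q. Hence [Q(α):Q] = 4.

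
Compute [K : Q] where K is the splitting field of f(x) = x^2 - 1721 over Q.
[K : Q] = 2

f(x) = x^2 - 1721 factors as (x - √1721)(x + √1721). The splitting field is K = Q(√1721). Since 1721 is squarefree and > 1, it is not a perfect square, so x^2 - 1721 is irreducible over Q and [Q(√1721) : Q] = 2. Hence [K : Q] = 2.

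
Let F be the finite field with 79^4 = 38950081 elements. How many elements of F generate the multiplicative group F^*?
There are φ(38950080) = 9584640 primitive elements

F_q^* is cyclic of order q - 1 = 38950080. A cyclic group of order m has exactly φ(m) generators. Here m = 38950080 = 2^6 · 3 · 5 · 13 · 3121, so the number of primitive elements is φ(38950080) = 9584640.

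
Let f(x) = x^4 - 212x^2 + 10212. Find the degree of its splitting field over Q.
[K : Q] = 4

Solving the quadratic in x^2: x^2 = (212 ± √(212^2 - 4·10212))/2 = (212 ± √4096)/2 = (212 ± 64)/2, giving x^2 = 138 or x^2 = 74. So f(x) = (x^2 - 138)(x^2 - 74) and the roots of f are ±√138, ±√74. Hence the splitting field is K = Q(√138, √74). Since 138 and 74 are distinct squarefree integers > 1, their product 10212 is not a perfect square, so √74 ∉ Q(√138). By the tower law [K:Q] = [Q(√138,√74):Q(√138)] · [Q(√138):Q] = 2 · 2 = 4.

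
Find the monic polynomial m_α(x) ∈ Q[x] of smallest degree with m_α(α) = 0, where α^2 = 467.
m_α(x) = x^2 - 467

α satisfies α^2 - 467 = 0, so x^2 - 467 annihilates α. Since d = 467 is squarefree and ≠ 1, it is not a perfect square in Q, so x^2 - 467 has no rational root and is therefore irreducible over Q (a degree-2 polynomial over a field is irreducible iff it has no root). Hence m_α(x) = x^2 - 467.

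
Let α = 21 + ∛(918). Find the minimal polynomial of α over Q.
m_α(x) = x^3 - 63x^2 + 1323x - 10179

Set β = α - 21 = ∛(918), so β^3 = 918. Then (α - 21)^3 - 918 = 0, i.e. α is a root of g(x) = (x - 21)^3 - 918 = x^3 - 63x^2 + 1323x - 10179. Since g(x) = h(x - 21) where h(x) = x^3 - 918, and h is irreducible over Q (because 918 is not a perfect cube, so h has no rational root, and a monic cubic with no rational root is irreducible), g is also irreducible (irreducibility is preserved under the substitution x → x - 21). Hence m_α(x) = x^3 - 63x^2 + 1323x - 10179.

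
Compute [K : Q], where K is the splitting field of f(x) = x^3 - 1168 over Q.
[K : Q] = 6

The roots of x^3 - 1168 are ∛1168, ω∛1168, ω^2∛1168 where ω = e^(2πi/3) is a primitive cube root of unity, so K = Q(∛1168, ω). Now [Q(∛1168):Q] = 3 (since 1168 is not a perfect cube, x^3 - 1168 is irreducible) and [Q(ω):Q] = 2. Both 2 and 3 divide [K:Q], and [K:Q] ≤ 3·2 = 6, so [K:Q] = 6. (Equivalently: Q(∛1168) ⊂ R but ω ∉ R, so [K : Q(∛1168)] = 2.)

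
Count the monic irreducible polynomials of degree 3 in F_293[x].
There are 8384488 monic irreducible polynomials of degree 3 over F_293

Each element of F_{293^3} that lies in no proper subfield is a root of exactly one monic irreducible of degree 3 over F_293, and each such polynomial has 3 distinct roots in F_{293^3}. By Möbius inversion the count is N_293(3) = (1/3) Σ_{d|3} μ(3/d) · 293^d = (1/3)(μ(3)·293^1 + μ(1)·293^3) = 25153464/3 = 8384488.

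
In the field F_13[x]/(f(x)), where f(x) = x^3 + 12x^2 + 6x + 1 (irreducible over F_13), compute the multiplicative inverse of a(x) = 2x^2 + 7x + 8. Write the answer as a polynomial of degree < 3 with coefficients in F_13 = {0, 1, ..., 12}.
a(x)^(-1) ≡ 8x^2 + 12x + 4 (mod f(x))

Since f is irreducible over F_13, F_13[x]/(f) is a field and a(x) ≠ 0 has an inverse. Apply the extended Euclidean algorithm to f(x) and a(x) in F_13[x]: f(x) = (7x + 1)·a(x) + (8x + 6);  a(x) = (10x + 8)·(8x + 6) + (12). The last nonzero remainder is the constant 12 = gcd(f, a) in F_13. Back-substituting through the division chain expresses 12 = s(x)·a(x) + t(x)·f(x) with s(x) ≡ 5x^2 + x + 9 (mod f), so (5x^2 + x + 9)·a(x) ≡ 12 (mod f). Multiplying by 12^(-1) ≡ 12 in F_13 gives a(x)^(-1) ≡ 12·(5x^2 + x + 9) ≡ 8x^2 + 12x + 4 (mod f). Check: (2x^2 + 7x + 8)·(8x^2 + 12x + 4) = 3x^4 + 2x^3 + 7x + 6 ≡ 1 (mod x^3 + 12x^2 + 6x + 1).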